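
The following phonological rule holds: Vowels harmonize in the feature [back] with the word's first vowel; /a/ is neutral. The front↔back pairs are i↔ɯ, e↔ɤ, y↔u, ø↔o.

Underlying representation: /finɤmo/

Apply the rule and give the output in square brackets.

[finemø]

/ɤ/ harmonizes with /i/ ([-back]) → [e]
/o/ harmonizes with /i/ ([-back]) → [ø]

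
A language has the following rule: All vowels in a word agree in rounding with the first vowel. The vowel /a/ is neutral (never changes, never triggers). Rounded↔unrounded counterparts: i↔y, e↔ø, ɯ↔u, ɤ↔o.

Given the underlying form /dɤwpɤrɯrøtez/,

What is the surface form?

[dɤwpɤrɯretez]

/ø/ harmonizes with /ɤ/ ([-round]) → [e]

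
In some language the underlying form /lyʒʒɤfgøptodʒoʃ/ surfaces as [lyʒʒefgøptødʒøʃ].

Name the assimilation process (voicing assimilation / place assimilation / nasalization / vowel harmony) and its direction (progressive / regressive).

/ɤ/→[e] /o/→[ø] /o/→[ø].
Vowels agree with the first vowel, so the harmony is progressive.

vowel harmony, progressive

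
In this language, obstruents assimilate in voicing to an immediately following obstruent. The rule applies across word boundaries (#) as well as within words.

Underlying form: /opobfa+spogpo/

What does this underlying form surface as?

/b/ before /f/ (voiceless) → [p]
/g/ before /p/ (voiceless) → [k]

[opopfa+spokpo]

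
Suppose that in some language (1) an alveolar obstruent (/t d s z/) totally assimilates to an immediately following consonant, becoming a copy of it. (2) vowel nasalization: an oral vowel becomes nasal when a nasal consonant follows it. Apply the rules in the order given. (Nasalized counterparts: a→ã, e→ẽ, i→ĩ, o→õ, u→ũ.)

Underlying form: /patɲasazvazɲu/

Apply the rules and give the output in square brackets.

[pãɲɲasavvãɲɲu]

Rule 1: /t/ before /ɲ/ → [ɲ] (total assimilation)
Rule 1: /z/ before /v/ → [v] (total assimilation)
Rule 1: /z/ before /ɲ/ → [ɲ] (total assimilation)
After rule 1: paɲɲasavvaɲɲu
Rule 2: /a/ before nasal /ɲ/ → [ã]
Rule 2: /a/ before nasal /ɲ/ → [ã]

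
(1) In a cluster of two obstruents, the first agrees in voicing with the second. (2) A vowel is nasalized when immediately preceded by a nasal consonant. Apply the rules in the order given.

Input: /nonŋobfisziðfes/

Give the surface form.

[nõnŋõpfizziθfes]

Rule 1: /b/ before /f/ (voiceless) → [p]
Rule 1: /s/ before /z/ (voiced) → [z]
Rule 1: /ð/ before /f/ (voiceless) → [θ]
After rule 1: nonŋopfizziθfes
Rule 2: /o/ after nasal /n/ → [õ]
Rule 2: /o/ after nasal /ŋ/ → [õ]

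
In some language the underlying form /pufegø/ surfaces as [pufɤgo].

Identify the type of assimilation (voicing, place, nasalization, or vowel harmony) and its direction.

/e/→[ɤ] /ø/→[o].
Vowels agree with the first vowel, so the harmony is progressive.

vowel harmony, progressive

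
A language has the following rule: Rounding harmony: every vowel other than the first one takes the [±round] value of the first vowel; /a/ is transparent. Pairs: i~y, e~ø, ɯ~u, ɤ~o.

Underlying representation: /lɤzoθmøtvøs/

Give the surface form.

[lɤzɤθmetves]

/o/ harmonizes with /ɤ/ ([-round]) → [ɤ]
/ø/ harmonizes with /ɤ/ ([-round]) → [e]
/ø/ harmonizes with /ɤ/ ([-round]) → [e]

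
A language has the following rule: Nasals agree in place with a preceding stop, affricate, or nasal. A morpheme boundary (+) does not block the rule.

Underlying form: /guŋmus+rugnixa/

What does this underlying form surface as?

[guŋŋus+rugŋixa]

/m/ after /ŋ/ (velar) → [ŋ]
/n/ after /g/ (velar) → [ŋ]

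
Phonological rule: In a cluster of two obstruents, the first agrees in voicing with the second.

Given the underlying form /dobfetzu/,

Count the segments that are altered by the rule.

/b/ before /f/ (voiceless) → [p]
/t/ before /z/ (voiced) → [d]
2 segments change.

2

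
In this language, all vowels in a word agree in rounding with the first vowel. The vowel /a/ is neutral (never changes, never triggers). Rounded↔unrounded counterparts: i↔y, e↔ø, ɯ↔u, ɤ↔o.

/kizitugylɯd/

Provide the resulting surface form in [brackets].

[kizitɯgilɯd]

/u/ harmonizes with /i/ ([-round]) → [ɯ]
/y/ harmonizes with /i/ ([-round]) → [i]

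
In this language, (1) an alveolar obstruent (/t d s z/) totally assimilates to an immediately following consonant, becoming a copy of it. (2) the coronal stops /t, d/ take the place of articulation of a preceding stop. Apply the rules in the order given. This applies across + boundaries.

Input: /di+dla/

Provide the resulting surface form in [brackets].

[di+lla]

Rule 1: /d/ before /l/ → [l] (total assimilation)
After rule 1: di+lla
Rule 2: no segment meets the rule's conditions; no change.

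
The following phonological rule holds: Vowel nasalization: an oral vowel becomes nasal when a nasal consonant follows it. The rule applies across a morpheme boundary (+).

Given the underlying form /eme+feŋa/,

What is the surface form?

[ẽme+fẽŋa]

/e/ before nasal /m/ → [ẽ]
/e/ before nasal /ŋ/ → [ẽ]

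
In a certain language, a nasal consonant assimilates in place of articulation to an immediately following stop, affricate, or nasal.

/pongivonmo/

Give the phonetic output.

[poŋgivommo]

/n/ before /g/ (velar) → [ŋ]
/n/ before /m/ (labial) → [m]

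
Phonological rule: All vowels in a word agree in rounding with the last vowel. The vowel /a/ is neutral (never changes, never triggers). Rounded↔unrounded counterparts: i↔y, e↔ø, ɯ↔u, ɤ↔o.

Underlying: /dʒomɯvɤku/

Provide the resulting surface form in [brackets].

/ɯ/ harmonizes with /u/ ([+round]) → [u]
/ɤ/ harmonizes with /u/ ([+round]) → [o]

[dʒomuvoku]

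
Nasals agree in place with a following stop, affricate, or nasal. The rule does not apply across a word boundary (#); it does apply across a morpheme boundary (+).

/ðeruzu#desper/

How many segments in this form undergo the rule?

0

No segment meets the rule's conditions.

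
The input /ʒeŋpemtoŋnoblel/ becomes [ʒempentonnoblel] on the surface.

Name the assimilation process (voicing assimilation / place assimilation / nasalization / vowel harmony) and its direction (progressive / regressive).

place assimilation, regressive

/ŋ/→[m] /m/→[n] /ŋ/→[n].
Each target copies a feature from the following segment, so the direction is regressive.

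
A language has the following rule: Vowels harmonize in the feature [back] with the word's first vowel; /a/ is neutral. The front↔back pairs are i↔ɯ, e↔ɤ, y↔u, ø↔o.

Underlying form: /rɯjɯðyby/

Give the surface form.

[rɯjɯðubu]

/y/ harmonizes with /ɯ/ ([+back]) → [u]
/y/ harmonizes with /ɯ/ ([+back]) → [u]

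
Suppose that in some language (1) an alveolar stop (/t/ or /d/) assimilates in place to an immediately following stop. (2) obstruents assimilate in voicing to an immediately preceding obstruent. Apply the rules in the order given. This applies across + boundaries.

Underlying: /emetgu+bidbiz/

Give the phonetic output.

Rule 1: /t/ before /g/ (velar) → [k]
Rule 1: /d/ before /b/ (labial) → [b]
After rule 1: emekgu+bibbiz
Rule 2: /g/ after /k/ (voiceless) → [k]

[emekku+bibbiz]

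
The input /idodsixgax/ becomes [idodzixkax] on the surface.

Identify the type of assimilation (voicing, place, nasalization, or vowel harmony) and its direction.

voicing assimilation, progressive

/s/→[z] /g/→[k].
Each target copies a feature from the preceding segment, so the direction is progressive.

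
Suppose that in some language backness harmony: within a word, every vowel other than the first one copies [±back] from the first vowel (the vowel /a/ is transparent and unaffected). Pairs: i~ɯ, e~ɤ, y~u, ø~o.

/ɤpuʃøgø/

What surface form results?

/ø/ harmonizes with /ɤ/ ([+back]) → [o]
/ø/ harmonizes with /ɤ/ ([+back]) → [o]

[ɤpuʃogo]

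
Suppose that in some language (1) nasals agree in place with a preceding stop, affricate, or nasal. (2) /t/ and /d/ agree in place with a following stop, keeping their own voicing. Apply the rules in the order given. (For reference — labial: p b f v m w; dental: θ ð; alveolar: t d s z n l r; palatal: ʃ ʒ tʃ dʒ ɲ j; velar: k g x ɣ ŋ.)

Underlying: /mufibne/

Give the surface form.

Rule 1: /n/ after /b/ (labial) → [m]
After rule 1: mufibme
Rule 2: no segment meets the rule's conditions; no change.

[mufibme]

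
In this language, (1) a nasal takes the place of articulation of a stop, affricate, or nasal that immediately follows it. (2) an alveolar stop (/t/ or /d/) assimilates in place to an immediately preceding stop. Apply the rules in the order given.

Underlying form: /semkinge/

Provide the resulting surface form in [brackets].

Rule 1: /m/ before /k/ (velar) → [ŋ]
Rule 1: /n/ before /g/ (velar) → [ŋ]
After rule 1: seŋkiŋge
Rule 2: no segment meets the rule's conditions; no change.

[seŋkiŋge]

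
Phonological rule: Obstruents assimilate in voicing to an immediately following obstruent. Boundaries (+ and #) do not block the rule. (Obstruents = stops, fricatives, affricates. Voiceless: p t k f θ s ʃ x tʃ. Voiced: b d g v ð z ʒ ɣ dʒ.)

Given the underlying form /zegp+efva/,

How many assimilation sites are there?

2

/g/ before /p/ (voiceless) → [k]
/f/ before /v/ (voiced) → [v]
2 segments change.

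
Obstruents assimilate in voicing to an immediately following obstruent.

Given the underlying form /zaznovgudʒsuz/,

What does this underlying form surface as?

[zaznovgutʃsuz]

/dʒ/ before /s/ (voiceless) → [tʃ]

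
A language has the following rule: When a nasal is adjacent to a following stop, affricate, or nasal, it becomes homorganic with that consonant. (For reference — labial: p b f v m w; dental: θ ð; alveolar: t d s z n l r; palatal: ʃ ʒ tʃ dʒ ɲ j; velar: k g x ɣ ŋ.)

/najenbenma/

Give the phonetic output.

[najembemma]

/n/ before /b/ (labial) → [m]
/n/ before /m/ (labial) → [m]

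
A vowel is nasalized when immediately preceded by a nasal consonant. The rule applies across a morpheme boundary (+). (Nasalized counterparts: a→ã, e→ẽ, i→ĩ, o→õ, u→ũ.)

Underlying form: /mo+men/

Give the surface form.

/o/ after nasal /m/ → [õ]
/e/ after nasal /m/ → [ẽ]

[mõ+mẽn]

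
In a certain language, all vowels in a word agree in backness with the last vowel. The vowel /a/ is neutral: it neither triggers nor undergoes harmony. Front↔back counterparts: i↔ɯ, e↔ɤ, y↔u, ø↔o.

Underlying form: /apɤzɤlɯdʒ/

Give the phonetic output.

no segment meets the rule's conditions; no change.

[apɤzɤlɯdʒ]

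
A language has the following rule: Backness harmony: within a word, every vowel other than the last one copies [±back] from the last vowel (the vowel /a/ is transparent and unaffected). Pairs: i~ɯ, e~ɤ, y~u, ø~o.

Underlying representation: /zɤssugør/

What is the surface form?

/ɤ/ harmonizes with /ø/ ([-back]) → [e]
/u/ harmonizes with /ø/ ([-back]) → [y]

[zessygør]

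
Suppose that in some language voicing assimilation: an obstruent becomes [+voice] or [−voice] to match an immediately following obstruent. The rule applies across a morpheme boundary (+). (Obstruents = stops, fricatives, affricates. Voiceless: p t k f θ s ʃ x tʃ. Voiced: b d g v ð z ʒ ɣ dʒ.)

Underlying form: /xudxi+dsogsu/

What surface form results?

[xutxi+tsoksu]

/d/ before /x/ (voiceless) → [t]
/d/ before /s/ (voiceless) → [t]
/g/ before /s/ (voiceless) → [k]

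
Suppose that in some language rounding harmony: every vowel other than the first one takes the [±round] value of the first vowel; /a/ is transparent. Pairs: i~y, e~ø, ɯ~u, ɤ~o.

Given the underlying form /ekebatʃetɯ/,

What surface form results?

no segment meets the rule's conditions; no change.

[ekebatʃetɯ]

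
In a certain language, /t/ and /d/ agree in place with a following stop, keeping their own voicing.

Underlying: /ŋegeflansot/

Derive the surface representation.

no segment meets the rule's conditions; no change.

[ŋegeflansot]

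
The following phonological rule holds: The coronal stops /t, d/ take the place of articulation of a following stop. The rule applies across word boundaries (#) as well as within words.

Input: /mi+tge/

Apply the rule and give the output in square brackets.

/t/ before /g/ (velar) → [k]

[mi+kge]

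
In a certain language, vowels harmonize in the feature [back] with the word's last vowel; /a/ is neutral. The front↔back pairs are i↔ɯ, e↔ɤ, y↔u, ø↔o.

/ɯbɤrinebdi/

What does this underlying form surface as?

/ɯ/ harmonizes with /i/ ([-back]) → [i]
/ɤ/ harmonizes with /i/ ([-back]) → [e]

[iberinebdi]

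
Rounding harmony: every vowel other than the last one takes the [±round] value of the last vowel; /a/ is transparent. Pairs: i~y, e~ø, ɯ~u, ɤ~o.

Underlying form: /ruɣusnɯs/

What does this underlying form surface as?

[rɯɣɯsnɯs]

/u/ harmonizes with /ɯ/ ([-round]) → [ɯ]
/u/ harmonizes with /ɯ/ ([-round]) → [ɯ]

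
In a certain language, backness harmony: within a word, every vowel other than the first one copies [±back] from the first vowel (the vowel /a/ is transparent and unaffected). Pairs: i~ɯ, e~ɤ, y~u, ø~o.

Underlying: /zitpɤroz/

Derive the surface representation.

/ɤ/ harmonizes with /i/ ([-back]) → [e]
/o/ harmonizes with /i/ ([-back]) → [ø]

[zitperøz]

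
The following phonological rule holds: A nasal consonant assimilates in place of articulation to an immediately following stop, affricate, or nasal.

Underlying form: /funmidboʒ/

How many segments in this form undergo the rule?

1

/n/ before /m/ (labial) → [m]
1 segment changes.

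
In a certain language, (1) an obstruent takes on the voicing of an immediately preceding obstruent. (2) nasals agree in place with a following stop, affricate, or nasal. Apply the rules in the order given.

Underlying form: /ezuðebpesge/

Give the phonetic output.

[ezuðebbeske]

Rule 1: /p/ after /b/ (voiced) → [b]
Rule 1: /g/ after /s/ (voiceless) → [k]
After rule 1: ezuðebbeske
Rule 2: no segment meets the rule's conditions; no change.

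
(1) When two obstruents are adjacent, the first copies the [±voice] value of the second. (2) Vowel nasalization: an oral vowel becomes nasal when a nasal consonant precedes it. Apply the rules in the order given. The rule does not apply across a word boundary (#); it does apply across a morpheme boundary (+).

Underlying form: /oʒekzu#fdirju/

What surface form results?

Rule 1: /k/ before /z/ (voiced) → [g]
Rule 1: /f/ before /d/ (voiced) → [v]
After rule 1: oʒegzu#vdirju
Rule 2: no segment meets the rule's conditions; no change.

[oʒegzu#vdirju]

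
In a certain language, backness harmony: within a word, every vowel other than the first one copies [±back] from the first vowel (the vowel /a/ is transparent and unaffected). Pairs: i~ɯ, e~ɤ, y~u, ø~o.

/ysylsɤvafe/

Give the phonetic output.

[ysylsevafe]

/ɤ/ harmonizes with /y/ ([-back]) → [e]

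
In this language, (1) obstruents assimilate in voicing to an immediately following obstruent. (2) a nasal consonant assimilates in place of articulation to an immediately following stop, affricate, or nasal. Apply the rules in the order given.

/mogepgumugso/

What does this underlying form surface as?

[mogebgumukso]

Rule 1: /p/ before /g/ (voiced) → [b]
Rule 1: /g/ before /s/ (voiceless) → [k]
After rule 1: mogebgumukso
Rule 2: no segment meets the rule's conditions; no change.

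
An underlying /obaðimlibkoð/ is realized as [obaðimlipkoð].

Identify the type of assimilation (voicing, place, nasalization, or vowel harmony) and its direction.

/b/→[p].
Each target copies a feature from the following segment, so the direction is regressive.

voicing assimilation, regressive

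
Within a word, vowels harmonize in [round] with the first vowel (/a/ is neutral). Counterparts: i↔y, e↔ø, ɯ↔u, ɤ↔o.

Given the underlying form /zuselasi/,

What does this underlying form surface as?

[zusølasy]

/e/ harmonizes with /u/ ([+round]) → [ø]
/i/ harmonizes with /u/ ([+round]) → [y]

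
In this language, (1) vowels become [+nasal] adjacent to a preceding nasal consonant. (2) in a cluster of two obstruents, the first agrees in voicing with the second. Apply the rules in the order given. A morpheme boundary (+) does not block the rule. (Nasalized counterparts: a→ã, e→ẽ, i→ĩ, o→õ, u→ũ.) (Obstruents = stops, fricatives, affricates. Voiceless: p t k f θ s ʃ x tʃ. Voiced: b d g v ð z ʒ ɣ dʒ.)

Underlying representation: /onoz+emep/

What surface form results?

[onõz+emẽp]

Rule 1: /o/ after nasal /n/ → [õ]
Rule 1: /e/ after nasal /m/ → [ẽ]
After rule 1: onõz+emẽp
Rule 2: no segment meets the rule's conditions; no change.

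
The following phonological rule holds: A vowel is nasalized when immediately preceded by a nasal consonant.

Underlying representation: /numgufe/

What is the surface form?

[nũmgufe]

/u/ after nasal /n/ → [ũ]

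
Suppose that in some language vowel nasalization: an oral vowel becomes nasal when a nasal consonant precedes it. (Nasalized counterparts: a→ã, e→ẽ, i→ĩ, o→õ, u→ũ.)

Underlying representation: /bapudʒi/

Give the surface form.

no segment meets the rule's conditions; no change.

[bapudʒi]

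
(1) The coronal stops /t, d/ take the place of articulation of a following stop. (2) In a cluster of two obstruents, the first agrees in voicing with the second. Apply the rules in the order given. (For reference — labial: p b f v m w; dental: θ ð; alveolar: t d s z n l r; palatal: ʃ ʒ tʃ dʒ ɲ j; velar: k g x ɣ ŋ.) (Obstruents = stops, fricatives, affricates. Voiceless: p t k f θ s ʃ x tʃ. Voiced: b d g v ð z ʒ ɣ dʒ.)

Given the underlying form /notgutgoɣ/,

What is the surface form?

[nogguggoɣ]

Rule 1: /t/ before /g/ (velar) → [k]
Rule 1: /t/ before /g/ (velar) → [k]
After rule 1: nokgukgoɣ
Rule 2: /k/ before /g/ (voiced) → [g]
Rule 2: /k/ before /g/ (voiced) → [g]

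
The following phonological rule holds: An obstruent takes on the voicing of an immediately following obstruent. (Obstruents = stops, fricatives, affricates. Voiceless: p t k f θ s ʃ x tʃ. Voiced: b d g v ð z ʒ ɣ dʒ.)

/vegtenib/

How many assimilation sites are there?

1

/g/ before /t/ (voiceless) → [k]
1 segment changes.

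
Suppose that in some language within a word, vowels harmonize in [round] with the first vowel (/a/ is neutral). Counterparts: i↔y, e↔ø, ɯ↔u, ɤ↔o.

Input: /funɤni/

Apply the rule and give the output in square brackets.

[funony]

/ɤ/ harmonizes with /u/ ([+round]) → [o]
/i/ harmonizes with /u/ ([+round]) → [y]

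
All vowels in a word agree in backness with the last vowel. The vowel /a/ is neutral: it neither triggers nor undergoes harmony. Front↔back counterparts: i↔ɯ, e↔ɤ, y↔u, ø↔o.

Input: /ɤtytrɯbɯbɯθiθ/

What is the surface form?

[etytribibiθiθ]

/ɤ/ harmonizes with /i/ ([-back]) → [e]
/ɯ/ harmonizes with /i/ ([-back]) → [i]
/ɯ/ harmonizes with /i/ ([-back]) → [i]
/ɯ/ harmonizes with /i/ ([-back]) → [i]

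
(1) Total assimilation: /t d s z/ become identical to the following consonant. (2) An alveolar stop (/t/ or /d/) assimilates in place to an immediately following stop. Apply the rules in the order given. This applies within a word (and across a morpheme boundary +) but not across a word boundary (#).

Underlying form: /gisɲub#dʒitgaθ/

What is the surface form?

[giɲɲub#dʒiggaθ]

Rule 1: /s/ before /ɲ/ → [ɲ] (total assimilation)
Rule 1: /t/ before /g/ → [g] (total assimilation)
After rule 1: giɲɲub#dʒiggaθ
Rule 2: no segment meets the rule's conditions; no change.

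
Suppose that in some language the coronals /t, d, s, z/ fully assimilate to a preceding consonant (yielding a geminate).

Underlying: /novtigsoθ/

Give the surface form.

[novviggoθ]

/t/ after /v/ → [v] (total assimilation)
/s/ after /g/ → [g] (total assimilation)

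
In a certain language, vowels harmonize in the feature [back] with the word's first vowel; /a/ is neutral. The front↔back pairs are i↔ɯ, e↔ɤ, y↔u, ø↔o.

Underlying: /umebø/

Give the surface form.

[umɤbo]

/e/ harmonizes with /u/ ([+back]) → [ɤ]
/ø/ harmonizes with /u/ ([+back]) → [o]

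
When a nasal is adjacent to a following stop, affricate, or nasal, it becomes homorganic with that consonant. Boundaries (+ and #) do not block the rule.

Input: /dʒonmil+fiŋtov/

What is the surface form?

/n/ before /m/ (labial) → [m]
/ŋ/ before /t/ (alveolar) → [n]

[dʒommil+fintov]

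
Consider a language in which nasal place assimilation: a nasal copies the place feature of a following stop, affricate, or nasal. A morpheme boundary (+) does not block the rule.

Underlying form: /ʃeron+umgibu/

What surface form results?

[ʃeron+uŋgibu]

/m/ before /g/ (velar) → [ŋ]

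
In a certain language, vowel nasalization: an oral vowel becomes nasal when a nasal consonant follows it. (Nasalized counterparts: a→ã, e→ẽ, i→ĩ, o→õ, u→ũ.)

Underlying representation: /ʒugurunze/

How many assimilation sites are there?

/u/ before nasal /n/ → [ũ]
1 segment changes.

1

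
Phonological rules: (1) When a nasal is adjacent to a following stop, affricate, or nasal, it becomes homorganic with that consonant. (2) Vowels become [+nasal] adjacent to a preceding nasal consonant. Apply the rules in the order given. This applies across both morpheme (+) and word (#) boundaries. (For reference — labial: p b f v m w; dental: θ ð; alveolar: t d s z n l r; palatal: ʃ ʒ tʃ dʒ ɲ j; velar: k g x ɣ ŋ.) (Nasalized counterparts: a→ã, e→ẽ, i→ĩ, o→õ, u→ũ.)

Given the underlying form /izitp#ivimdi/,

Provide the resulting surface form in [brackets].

[izitp#ivindi]

Rule 1: /m/ before /d/ (alveolar) → [n]
After rule 1: izitp#ivindi
Rule 2: no segment meets the rule's conditions; no change.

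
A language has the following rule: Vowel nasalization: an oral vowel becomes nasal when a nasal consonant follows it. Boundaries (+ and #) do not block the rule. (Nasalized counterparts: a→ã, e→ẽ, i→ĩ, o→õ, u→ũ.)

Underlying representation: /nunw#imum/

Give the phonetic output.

[nũnw#ĩmũm]

/u/ before nasal /n/ → [ũ]
/i/ before nasal /m/ → [ĩ]
/u/ before nasal /m/ → [ũ]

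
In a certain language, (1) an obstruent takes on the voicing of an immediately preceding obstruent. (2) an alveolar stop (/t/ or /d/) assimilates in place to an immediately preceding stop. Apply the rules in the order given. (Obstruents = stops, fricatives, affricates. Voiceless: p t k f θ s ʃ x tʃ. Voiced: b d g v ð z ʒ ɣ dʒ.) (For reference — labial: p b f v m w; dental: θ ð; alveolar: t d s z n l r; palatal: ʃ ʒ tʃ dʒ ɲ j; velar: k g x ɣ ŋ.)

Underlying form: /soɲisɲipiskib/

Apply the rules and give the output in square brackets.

[soɲisɲipiskib]

Rule 1: no segment meets the rule's conditions; no change.
After rule 1: soɲisɲipiskib
Rule 2: no segment meets the rule's conditions; no change.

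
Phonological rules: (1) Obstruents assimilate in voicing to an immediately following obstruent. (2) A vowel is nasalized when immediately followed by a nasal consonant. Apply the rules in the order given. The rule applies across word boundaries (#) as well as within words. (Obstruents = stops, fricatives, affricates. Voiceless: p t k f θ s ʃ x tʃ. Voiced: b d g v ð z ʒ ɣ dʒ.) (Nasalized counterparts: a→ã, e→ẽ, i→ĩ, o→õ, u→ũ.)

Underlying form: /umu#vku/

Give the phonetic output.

Rule 1: /v/ before /k/ (voiceless) → [f]
After rule 1: umu#fku
Rule 2: /u/ before nasal /m/ → [ũ]

[ũmu#fku]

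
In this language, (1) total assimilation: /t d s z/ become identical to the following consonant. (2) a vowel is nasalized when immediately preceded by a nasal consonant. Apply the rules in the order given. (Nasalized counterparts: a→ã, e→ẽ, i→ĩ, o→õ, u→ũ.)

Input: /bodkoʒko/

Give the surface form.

[bokkoʒko]

Rule 1: /d/ before /k/ → [k] (total assimilation)
After rule 1: bokkoʒko
Rule 2: no segment meets the rule's conditions; no change.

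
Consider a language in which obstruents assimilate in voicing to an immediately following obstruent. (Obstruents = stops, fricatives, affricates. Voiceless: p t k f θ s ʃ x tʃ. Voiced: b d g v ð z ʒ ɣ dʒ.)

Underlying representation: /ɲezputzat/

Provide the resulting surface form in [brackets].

[ɲespudzat]

/z/ before /p/ (voiceless) → [s]
/t/ before /z/ (voiced) → [d]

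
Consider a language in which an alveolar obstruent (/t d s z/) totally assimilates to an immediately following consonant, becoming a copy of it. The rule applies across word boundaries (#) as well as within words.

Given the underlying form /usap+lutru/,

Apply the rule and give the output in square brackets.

[usap+lurru]

/t/ before /r/ → [r] (total assimilation)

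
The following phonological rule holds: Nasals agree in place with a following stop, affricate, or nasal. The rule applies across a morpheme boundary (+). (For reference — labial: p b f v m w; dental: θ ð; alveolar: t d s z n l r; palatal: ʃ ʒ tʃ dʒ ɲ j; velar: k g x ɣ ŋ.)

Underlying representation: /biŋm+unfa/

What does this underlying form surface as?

[bimm+unfa]

/ŋ/ before /m/ (labial) → [m]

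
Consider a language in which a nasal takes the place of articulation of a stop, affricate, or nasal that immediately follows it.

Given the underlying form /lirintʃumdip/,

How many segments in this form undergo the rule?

/n/ before /tʃ/ (palatal) → [ɲ]
/m/ before /d/ (alveolar) → [n]
2 segments change.

2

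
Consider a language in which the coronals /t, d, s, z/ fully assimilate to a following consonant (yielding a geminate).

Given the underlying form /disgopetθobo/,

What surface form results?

/s/ before /g/ → [g] (total assimilation)
/t/ before /θ/ → [θ] (total assimilation)

[diggopeθθobo]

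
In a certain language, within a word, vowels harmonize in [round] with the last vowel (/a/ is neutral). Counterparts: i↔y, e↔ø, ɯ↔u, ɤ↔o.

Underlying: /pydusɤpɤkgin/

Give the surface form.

/y/ harmonizes with /i/ ([-round]) → [i]
/u/ harmonizes with /i/ ([-round]) → [ɯ]

[pidɯsɤpɤkgin]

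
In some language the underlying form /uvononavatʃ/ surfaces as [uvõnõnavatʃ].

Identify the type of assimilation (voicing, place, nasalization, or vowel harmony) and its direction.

nasalization, regressive

/o/→[õ] /o/→[õ].
Each target copies a feature from the following segment, so the direction is regressive.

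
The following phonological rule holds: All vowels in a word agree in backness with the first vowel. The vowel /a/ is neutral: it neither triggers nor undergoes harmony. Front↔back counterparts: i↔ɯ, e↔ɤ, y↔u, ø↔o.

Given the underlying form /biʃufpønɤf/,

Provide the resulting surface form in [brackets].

[biʃyfpønef]

/u/ harmonizes with /i/ ([-back]) → [y]
/ɤ/ harmonizes with /i/ ([-back]) → [e]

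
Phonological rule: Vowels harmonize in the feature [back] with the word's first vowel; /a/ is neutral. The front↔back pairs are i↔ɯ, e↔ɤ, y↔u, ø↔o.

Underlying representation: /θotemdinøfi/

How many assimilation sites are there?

/e/ harmonizes with /o/ ([+back]) → [ɤ]
/i/ harmonizes with /o/ ([+back]) → [ɯ]
/ø/ harmonizes with /o/ ([+back]) → [o]
/i/ harmonizes with /o/ ([+back]) → [ɯ]
4 segments change.

4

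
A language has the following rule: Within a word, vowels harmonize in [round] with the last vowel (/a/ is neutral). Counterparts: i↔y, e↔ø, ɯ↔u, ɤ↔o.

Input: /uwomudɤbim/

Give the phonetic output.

[ɯwɤmɯdɤbim]

/u/ harmonizes with /i/ ([-round]) → [ɯ]
/o/ harmonizes with /i/ ([-round]) → [ɤ]
/u/ harmonizes with /i/ ([-round]) → [ɯ]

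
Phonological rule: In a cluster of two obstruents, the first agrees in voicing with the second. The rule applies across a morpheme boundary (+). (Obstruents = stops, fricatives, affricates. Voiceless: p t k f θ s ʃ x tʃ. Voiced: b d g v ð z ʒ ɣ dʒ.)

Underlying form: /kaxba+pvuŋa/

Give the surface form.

/x/ before /b/ (voiced) → [ɣ]
/p/ before /v/ (voiced) → [b]

[kaɣba+bvuŋa]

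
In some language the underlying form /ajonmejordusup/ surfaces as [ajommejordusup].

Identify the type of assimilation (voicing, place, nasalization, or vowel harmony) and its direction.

place assimilation, regressive

/n/→[m].
Each target copies a feature from the following segment, so the direction is regressive.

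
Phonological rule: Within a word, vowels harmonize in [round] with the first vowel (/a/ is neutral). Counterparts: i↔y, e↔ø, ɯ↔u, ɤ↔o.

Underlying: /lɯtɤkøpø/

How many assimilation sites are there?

/ø/ harmonizes with /ɯ/ ([-round]) → [e]
/ø/ harmonizes with /ɯ/ ([-round]) → [e]
2 segments change.

2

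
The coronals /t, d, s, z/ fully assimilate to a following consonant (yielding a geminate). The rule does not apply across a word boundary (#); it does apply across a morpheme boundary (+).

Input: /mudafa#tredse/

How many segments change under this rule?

2

/t/ before /r/ → [r] (total assimilation)
/d/ before /s/ → [s] (total assimilation)
2 segments change.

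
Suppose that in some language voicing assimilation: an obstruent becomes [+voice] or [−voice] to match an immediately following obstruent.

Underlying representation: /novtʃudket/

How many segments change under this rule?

2

/v/ before /tʃ/ (voiceless) → [f]
/d/ before /k/ (voiceless) → [t]
2 segments change.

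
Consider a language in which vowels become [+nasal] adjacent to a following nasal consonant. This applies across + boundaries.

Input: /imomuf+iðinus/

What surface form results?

/i/ before nasal /m/ → [ĩ]
/o/ before nasal /m/ → [õ]
/i/ before nasal /n/ → [ĩ]

[ĩmõmuf+iðĩnus]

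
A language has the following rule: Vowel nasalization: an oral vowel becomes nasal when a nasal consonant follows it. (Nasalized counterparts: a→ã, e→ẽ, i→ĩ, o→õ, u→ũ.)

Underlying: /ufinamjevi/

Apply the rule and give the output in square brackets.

[ufĩnãmjevi]

/i/ before nasal /n/ → [ĩ]
/a/ before nasal /m/ → [ã]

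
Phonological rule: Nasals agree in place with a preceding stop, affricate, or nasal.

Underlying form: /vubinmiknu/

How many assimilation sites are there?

/m/ after /n/ (alveolar) → [n]
/n/ after /k/ (velar) → [ŋ]
2 segments change.

2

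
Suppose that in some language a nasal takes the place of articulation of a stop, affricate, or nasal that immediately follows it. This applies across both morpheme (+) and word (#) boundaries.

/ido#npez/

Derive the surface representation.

/n/ before /p/ (labial) → [m]

[ido#mpez]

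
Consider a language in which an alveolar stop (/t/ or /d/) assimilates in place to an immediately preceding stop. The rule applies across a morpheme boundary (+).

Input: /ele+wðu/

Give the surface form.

no segment meets the rule's conditions; no change.

[ele+wðu]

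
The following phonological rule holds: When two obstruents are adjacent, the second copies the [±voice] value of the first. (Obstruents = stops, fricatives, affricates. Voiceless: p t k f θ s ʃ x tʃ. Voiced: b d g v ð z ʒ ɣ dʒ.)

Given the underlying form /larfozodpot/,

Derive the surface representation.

[larfozodbot]

/p/ after /d/ (voiced) → [b]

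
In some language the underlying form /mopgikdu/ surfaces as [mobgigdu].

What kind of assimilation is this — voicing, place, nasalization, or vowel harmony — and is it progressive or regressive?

/p/→[b] /k/→[g].
Each target copies a feature from the following segment, so the direction is regressive.

voicing assimilation, regressive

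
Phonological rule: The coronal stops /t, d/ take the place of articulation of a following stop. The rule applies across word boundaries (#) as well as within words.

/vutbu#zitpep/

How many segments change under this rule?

2

/t/ before /b/ (labial) → [p]
/t/ before /p/ (labial) → [p]
2 segments change.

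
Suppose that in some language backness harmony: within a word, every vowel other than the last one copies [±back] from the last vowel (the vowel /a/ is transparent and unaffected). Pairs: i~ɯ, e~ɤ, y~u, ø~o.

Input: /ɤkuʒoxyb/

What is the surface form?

/ɤ/ harmonizes with /y/ ([-back]) → [e]
/u/ harmonizes with /y/ ([-back]) → [y]
/o/ harmonizes with /y/ ([-back]) → [ø]

[ekyʒøxyb]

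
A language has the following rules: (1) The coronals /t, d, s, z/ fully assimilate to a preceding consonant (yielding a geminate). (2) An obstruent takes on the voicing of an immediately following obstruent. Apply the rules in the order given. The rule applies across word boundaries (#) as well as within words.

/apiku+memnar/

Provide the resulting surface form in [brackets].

Rule 1: no segment meets the rule's conditions; no change.
After rule 1: apiku+memnar
Rule 2: no segment meets the rule's conditions; no change.

[apiku+memnar]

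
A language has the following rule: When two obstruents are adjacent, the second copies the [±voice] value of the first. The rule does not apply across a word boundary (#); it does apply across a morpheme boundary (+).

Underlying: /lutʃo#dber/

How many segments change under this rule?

0

No segment meets the rule's conditions.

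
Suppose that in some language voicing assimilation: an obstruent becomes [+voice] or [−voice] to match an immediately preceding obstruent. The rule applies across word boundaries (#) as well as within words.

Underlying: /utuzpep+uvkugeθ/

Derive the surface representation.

[utuzbep+uvgugeθ]

/p/ after /z/ (voiced) → [b]
/k/ after /v/ (voiced) → [g]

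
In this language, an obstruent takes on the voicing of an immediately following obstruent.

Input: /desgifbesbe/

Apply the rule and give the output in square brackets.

[dezgivbezbe]

/s/ before /g/ (voiced) → [z]
/f/ before /b/ (voiced) → [v]
/s/ before /b/ (voiced) → [z]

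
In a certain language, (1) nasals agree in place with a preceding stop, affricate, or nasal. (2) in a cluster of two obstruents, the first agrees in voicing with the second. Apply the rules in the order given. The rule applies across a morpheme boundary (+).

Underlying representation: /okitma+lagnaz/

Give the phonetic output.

Rule 1: /m/ after /t/ (alveolar) → [n]
Rule 1: /n/ after /g/ (velar) → [ŋ]
After rule 1: okitna+lagŋaz
Rule 2: no segment meets the rule's conditions; no change.

[okitna+lagŋaz]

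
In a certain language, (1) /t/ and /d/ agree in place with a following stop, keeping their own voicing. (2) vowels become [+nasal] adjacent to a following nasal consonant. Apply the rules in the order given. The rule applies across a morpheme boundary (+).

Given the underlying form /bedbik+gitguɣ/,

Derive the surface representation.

[bebbik+gikguɣ]

Rule 1: /d/ before /b/ (labial) → [b]
Rule 1: /t/ before /g/ (velar) → [k]
After rule 1: bebbik+gikguɣ
Rule 2: no segment meets the rule's conditions; no change.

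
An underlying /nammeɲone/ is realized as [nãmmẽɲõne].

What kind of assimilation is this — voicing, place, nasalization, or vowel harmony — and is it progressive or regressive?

nasalization, regressive

/a/→[ã] /e/→[ẽ] /o/→[õ].
Each target copies a feature from the following segment, so the direction is regressive.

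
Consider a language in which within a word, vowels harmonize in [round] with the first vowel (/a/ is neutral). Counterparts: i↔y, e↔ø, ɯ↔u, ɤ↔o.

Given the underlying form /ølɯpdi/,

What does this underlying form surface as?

/ɯ/ harmonizes with /ø/ ([+round]) → [u]
/i/ harmonizes with /ø/ ([+round]) → [y]

[ølupdy]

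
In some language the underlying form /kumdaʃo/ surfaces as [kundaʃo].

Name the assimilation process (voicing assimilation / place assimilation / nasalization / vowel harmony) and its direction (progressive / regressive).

place assimilation, regressive

/m/→[n].
Each target copies a feature from the following segment, so the direction is regressive.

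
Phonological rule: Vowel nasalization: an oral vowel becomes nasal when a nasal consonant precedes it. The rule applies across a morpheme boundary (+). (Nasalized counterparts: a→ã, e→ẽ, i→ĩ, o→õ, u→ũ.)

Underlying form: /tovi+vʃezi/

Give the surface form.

no segment meets the rule's conditions; no change.

[tovi+vʃezi]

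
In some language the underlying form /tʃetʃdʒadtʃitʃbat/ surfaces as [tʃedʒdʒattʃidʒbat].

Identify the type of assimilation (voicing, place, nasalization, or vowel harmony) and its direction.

/tʃ/→[dʒ] /d/→[t] /tʃ/→[dʒ].
Each target copies a feature from the following segment, so the direction is regressive.

voicing assimilation, regressive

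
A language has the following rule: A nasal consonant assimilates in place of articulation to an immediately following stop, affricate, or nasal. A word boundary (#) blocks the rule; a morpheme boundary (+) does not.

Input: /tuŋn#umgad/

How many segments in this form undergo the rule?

/ŋ/ before /n/ (alveolar) → [n]
/m/ before /g/ (velar) → [ŋ]
2 segments change.

2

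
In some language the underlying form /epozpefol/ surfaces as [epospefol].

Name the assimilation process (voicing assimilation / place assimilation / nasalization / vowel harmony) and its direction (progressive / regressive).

voicing assimilation, regressive

/z/→[s].
Each target copies a feature from the following segment, so the direction is regressive.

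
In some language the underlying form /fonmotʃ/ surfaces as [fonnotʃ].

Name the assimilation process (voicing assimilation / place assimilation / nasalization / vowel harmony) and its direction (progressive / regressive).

place assimilation, progressive

/m/→[n].
Each target copies a feature from the preceding segment, so the direction is progressive.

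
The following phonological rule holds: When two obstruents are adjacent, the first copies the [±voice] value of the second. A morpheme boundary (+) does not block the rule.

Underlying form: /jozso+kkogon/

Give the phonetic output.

/z/ before /s/ (voiceless) → [s]

[josso+kkogon]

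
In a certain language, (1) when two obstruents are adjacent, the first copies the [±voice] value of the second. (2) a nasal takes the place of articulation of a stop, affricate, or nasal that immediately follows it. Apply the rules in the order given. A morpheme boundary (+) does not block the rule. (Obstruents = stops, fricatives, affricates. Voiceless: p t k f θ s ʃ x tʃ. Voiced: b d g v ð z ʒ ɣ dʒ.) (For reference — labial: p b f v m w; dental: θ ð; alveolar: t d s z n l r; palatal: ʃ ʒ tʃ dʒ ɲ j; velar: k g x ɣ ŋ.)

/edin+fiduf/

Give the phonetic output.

[edin+fiduf]

Rule 1: no segment meets the rule's conditions; no change.
After rule 1: edin+fiduf
Rule 2: no segment meets the rule's conditions; no change.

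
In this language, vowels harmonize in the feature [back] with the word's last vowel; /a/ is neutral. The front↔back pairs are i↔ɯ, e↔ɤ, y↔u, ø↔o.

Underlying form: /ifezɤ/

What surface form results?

[ɯfɤzɤ]

/i/ harmonizes with /ɤ/ ([+back]) → [ɯ]
/e/ harmonizes with /ɤ/ ([+back]) → [ɤ]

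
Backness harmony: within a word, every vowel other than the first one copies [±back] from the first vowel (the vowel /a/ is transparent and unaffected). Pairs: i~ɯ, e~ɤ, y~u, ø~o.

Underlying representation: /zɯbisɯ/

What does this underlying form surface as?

[zɯbɯsɯ]

/i/ harmonizes with /ɯ/ ([+back]) → [ɯ]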